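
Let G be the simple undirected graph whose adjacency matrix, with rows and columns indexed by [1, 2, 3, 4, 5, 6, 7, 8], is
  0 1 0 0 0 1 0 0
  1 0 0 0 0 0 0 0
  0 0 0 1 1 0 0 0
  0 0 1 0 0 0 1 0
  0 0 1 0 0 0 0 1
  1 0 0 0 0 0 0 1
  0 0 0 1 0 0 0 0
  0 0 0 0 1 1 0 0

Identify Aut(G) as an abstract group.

C_2

The degree sequence is [2, 1, 2, 2, 2, 2, 1, 2]; the two degree-1 vertices 2 and 7 are the ends of a path, so G = P_8. The only nontrivial automorphism of a path is the end-to-end reflection, so Aut(G) ≅ Z_2.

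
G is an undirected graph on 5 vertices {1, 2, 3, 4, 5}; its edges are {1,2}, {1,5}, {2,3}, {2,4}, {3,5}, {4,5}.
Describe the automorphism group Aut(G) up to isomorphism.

S_2 × S_3

The vertices split by degree into {2, 5} (degree 3) and {1, 3, 4} (degree 2); every edge runs between the two parts, so G is the complete bipartite graph K_{2,3}. The parts have unequal sizes, so no automorphism swaps them; each part is permuted independently, giving S_2 × S_3 of order 2!·3! = 12.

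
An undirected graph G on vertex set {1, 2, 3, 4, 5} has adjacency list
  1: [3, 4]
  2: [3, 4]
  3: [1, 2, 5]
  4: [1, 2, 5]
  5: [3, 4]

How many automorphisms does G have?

The vertices split by degree into {3, 4} (degree 3) and {1, 2, 5} (degree 2); every edge runs between the two parts, so G is the complete bipartite graph K_{2,3}. The parts have unequal sizes, so no automorphism swaps them; each part is permuted independently, giving S_3 × S_2 of order 3!·2! = 12.

12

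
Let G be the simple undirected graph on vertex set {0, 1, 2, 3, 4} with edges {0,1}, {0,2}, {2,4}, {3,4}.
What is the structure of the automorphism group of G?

C_2

The degree sequence is [2, 1, 2, 1, 2]; the two degree-1 vertices 1 and 3 are the ends of a path, so G = P_5. A path has exactly one nontrivial symmetry — reversal — giving Aut(G) of order 2.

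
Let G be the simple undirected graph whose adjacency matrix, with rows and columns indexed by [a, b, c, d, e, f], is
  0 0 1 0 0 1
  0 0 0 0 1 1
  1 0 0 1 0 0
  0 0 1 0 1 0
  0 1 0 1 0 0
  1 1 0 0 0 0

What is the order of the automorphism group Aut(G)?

Every vertex has degree 2 and the graph is connected, so G is the 6-cycle C_6. C_6 has 6 rotations and 6 reflections, so Aut(C_6) ≅ D_6 of order 12.

12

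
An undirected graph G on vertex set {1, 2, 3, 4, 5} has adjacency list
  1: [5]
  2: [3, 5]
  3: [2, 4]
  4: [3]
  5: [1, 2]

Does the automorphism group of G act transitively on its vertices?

No

Automorphisms preserve degree, but G has vertices of degree 1 and vertices of degree 2; no automorphism maps one to the other, so G is not vertex-transitive.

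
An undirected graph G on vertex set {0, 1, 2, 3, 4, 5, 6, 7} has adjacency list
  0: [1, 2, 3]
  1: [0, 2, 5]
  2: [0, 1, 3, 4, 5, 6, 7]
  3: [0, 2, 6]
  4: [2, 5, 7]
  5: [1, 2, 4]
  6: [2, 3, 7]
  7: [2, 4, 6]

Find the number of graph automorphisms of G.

Vertex 2 is the unique vertex of degree 7; the remaining 7 vertices each have degree 3 and induce a cycle, so G is the wheel on 8 vertices with hub 2. With the hub fixed, the remaining symmetry is that of the rim cycle C_7, giving the dihedral group D_7.

14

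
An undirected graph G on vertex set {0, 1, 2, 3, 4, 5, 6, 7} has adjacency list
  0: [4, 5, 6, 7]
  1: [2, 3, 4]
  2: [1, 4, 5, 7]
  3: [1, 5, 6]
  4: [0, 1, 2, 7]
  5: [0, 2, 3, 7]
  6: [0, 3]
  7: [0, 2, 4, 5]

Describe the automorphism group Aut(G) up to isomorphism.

1

The degree sequence is [4, 3, 4, 3, 4, 4, 2, 4]. Checking the degree-preserving permutations of the vertex set shows that none except the identity preserves every edge, so Aut(G) is trivial.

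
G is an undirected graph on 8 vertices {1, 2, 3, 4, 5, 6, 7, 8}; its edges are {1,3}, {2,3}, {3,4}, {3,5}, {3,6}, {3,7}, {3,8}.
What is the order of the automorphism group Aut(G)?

Vertex 3 has degree 7 and every other vertex has degree 1, so G is the star K_{1,7} with centre 3. Any automorphism fixes the centre and permutes the 7 leaves freely, so Aut(G) ≅ S_7 of order 7! = 5040.

5040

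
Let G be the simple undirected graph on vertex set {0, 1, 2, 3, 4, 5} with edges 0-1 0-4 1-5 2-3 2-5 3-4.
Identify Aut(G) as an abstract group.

G is 2-regular and connected on 6 vertices, i.e. the cycle C_6. C_6 has 6 rotations and 6 reflections, so Aut(C_6) ≅ D_6 of order 12.

the dihedral group of order 12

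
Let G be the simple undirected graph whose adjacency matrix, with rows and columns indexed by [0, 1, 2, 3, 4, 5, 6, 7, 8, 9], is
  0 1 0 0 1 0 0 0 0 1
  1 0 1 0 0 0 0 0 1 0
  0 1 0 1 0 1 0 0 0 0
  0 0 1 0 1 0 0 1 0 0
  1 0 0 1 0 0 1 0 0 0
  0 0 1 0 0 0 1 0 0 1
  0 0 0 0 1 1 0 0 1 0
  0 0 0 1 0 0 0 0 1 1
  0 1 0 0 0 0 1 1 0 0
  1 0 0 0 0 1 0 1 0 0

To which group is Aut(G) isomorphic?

the symmetric group S_5

G is 3-regular on 10 vertices with no triangles and no 4-cycles (girth 5): this is the Petersen graph. Viewing the Petersen graph as the Kneser graph K(5,2) — vertices are 2-subsets of {1,…,5}, edges join disjoint pairs — its automorphisms are exactly the permutations of the 5-element set, so Aut ≅ S_5 of order 120.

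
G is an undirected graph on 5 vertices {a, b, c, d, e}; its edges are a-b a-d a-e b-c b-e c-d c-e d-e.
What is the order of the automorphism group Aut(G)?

8

Vertex e is the unique vertex of degree 4; the remaining 4 vertices each have degree 3 and induce a cycle, so G is the wheel on 5 vertices with hub e. With the hub fixed, the remaining symmetry is that of the rim cycle C_4, giving the dihedral group D_4.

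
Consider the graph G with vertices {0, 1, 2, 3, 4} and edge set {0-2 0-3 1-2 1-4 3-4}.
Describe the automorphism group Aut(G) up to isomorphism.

the dihedral group of order 10

G is 2-regular and connected on 5 vertices, i.e. the cycle C_5. The automorphisms of the 5-cycle are exactly the symmetries of a regular 5-gon: the dihedral group D_5, |D_5| = 10.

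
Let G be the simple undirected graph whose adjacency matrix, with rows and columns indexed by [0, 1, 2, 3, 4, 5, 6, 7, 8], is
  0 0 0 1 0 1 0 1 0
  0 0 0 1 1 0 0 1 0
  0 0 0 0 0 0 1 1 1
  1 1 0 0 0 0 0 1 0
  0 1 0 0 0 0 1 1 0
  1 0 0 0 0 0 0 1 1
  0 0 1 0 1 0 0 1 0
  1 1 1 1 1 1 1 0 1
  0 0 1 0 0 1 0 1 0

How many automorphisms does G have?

16

Vertex 7 is the unique vertex of degree 8; the remaining 8 vertices each have degree 3 and induce a cycle, so G is the wheel on 9 vertices with hub 7. Every automorphism fixes the hub and acts on the rim 8-cycle, so Aut(G) ≅ Aut(C_8) = D_8 of order 16.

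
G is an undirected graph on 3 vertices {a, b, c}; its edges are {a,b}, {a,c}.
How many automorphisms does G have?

The degree sequence is [2, 1, 1]; the two degree-1 vertices b and c are the ends of a path, so G = P_3. A path has exactly one nontrivial symmetry — reversal — giving Aut(G) of order 2.

2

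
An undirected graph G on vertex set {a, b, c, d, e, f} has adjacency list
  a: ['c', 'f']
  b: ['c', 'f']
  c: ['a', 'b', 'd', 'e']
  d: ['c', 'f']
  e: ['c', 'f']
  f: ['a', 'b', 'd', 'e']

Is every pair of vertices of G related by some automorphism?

Automorphisms preserve degree, but G has vertices of degree 2 and vertices of degree 4; no automorphism maps one to the other, so G is not vertex-transitive.

No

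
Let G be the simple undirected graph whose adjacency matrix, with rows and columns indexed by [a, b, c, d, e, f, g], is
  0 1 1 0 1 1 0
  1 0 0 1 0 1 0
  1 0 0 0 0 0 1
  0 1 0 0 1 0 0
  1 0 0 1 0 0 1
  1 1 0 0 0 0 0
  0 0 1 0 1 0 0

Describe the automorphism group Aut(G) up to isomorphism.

1

The degree sequence is [4, 3, 2, 2, 3, 2, 2]. Checking the degree-preserving permutations of the vertex set shows that none except the identity preserves every edge, so Aut(G) is trivial.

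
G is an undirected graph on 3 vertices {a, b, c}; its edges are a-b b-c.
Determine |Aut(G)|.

2

The degree sequence is [1, 2, 1]; the two degree-1 vertices a and c are the ends of a path, so G = P_3. A path has exactly one nontrivial symmetry — reversal — giving Aut(G) of order 2.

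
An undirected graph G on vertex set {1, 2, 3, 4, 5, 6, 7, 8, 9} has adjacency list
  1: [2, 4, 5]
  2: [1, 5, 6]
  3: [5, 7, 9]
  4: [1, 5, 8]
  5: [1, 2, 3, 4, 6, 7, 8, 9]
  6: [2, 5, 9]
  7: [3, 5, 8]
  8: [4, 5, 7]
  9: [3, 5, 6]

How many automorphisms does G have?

16

Vertex 5 is the unique vertex of degree 8; the remaining 8 vertices each have degree 3 and induce a cycle, so G is the wheel on 9 vertices with hub 5. With the hub fixed, the remaining symmetry is that of the rim cycle C_8, giving the dihedral group D_8.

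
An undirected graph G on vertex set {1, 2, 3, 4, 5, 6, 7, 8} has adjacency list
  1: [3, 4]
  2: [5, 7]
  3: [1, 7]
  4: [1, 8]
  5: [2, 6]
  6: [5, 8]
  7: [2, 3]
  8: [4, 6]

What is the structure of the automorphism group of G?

Every vertex has degree 2 and the graph is connected, so G is the 8-cycle C_8. The automorphisms of the 8-cycle are exactly the symmetries of a regular 8-gon: the dihedral group D_8, |D_8| = 16.

D_8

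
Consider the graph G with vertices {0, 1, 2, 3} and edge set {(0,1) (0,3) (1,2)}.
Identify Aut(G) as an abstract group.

The degree sequence is [2, 2, 1, 1]; the two degree-1 vertices 2 and 3 are the ends of a path, so G = P_4. The only nontrivial automorphism of a path is the end-to-end reflection, so Aut(G) ≅ Z_2.

Z_2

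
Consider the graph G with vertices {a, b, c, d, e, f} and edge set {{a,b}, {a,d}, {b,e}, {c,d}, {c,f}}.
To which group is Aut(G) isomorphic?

C_2

The degree sequence is [2, 2, 2, 2, 1, 1]; the two degree-1 vertices e and f are the ends of a path, so G = P_6. A path has exactly one nontrivial symmetry — reversal — giving Aut(G) of order 2.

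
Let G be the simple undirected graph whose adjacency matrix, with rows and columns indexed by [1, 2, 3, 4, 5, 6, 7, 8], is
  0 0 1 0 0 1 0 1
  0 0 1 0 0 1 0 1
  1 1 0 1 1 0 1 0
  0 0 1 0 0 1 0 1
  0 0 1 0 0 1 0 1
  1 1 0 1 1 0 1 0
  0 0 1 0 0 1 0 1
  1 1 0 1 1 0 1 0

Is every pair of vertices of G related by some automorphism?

Automorphisms preserve degree, but G has vertices of degree 3 and vertices of degree 5; no automorphism maps one to the other, so G is not vertex-transitive.

No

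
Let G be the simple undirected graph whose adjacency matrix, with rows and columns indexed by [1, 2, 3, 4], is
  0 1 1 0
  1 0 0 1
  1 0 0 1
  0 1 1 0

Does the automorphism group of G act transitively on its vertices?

G is 2-regular and bipartite on 2^2 = 4 vertices with girth 4; it is the hypercube graph Q_2. The symmetry group of the 2-cube is the hyperoctahedral group B_2 = Z_2 ≀ S_2, of order 2^2·2! = 8. Under this action every vertex can be carried to every other, so G is vertex-transitive.

Yes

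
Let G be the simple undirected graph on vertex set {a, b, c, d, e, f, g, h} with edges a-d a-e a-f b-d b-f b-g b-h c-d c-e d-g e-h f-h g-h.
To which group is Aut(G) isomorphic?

Degrees alone do not determine every vertex (e.g. a and e both have degree 3), but their neighbour-degree multisets differ: N(a) has degrees [3, 3, 4] while N(e) has degrees [2, 3, 4]. Repeating this refinement separates all vertices, so the only automorphism is the identity.

the trivial group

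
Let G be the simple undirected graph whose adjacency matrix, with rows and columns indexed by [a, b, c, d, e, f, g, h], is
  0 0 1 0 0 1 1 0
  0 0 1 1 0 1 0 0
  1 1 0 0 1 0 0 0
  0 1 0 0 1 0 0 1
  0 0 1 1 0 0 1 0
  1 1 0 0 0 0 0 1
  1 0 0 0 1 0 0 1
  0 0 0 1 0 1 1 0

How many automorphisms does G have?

G is 3-regular and bipartite on 2^3 = 8 vertices with girth 4; it is the hypercube graph Q_3. Aut(Q_3) consists of the signed permutations of the 3 coordinate axes: 3! permutations times 2^3 sign flips, so |Aut| = 2^3·3! = 48.

48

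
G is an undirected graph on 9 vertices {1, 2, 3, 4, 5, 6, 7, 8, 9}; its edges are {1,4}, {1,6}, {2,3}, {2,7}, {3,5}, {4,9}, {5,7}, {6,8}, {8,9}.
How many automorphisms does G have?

80

G has two connected components, {1, 4, 6, 8, 9} and {2, 3, 5, 7}; each is 2-regular, so G = C_5 ⊔ C_4. The components are non-isomorphic (different sizes), so Aut(G) = Aut(C_4) × Aut(C_5) = D_4 × D_5 of order 8·10 = 80.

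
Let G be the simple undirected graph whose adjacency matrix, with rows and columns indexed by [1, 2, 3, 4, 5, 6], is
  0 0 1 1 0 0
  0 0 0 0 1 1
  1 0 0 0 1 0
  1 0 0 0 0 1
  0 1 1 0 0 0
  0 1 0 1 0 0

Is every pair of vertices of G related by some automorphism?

Yes

G is 2-regular and connected on 6 vertices, i.e. the cycle C_6. The automorphisms of the 6-cycle are exactly the symmetries of a regular 6-gon: the dihedral group D_6, |D_6| = 12. This group acts transitively on the 6 vertices.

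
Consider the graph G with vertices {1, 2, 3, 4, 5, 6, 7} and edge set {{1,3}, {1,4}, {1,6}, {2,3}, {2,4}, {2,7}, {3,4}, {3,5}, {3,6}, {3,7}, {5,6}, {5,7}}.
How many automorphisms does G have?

12

Vertex 3 is the unique vertex of degree 6; the remaining 6 vertices each have degree 3 and induce a cycle, so G is the wheel on 7 vertices with hub 3. With the hub fixed, the remaining symmetry is that of the rim cycle C_6, giving the dihedral group D_6.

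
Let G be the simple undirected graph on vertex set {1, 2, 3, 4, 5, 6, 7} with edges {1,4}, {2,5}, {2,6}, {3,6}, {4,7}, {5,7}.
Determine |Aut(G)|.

2

The degree sequence is [1, 2, 1, 2, 2, 2, 2]; the two degree-1 vertices 1 and 3 are the ends of a path, so G = P_7. A path has exactly one nontrivial symmetry — reversal — giving Aut(G) of order 2.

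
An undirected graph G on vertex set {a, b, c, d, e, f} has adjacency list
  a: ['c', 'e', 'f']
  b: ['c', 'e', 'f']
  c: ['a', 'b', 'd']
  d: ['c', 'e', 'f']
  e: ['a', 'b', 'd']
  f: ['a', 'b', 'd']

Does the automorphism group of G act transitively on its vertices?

G is 3-regular and bipartite with parts {a, b, d} and {c, e, f} (each part is independent and every cross-pair is an edge), so G = K_{3,3}. Each part can be permuted independently (S_3 × S_3) and the two equal-size parts can also be swapped, giving (S_3 × S_3) ⋊ Z_2 of order 2·(3!)² = 72. This group acts transitively on the 6 vertices.

Yes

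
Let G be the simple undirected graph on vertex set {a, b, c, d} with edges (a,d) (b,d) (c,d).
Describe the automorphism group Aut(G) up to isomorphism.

Vertex d has degree 3 and every other vertex has degree 1, so G is the star K_{1,3} with centre d. The 3 leaves are pairwise interchangeable while the centre is fixed, giving Aut(G) = S_3.

the symmetric group on 3 letters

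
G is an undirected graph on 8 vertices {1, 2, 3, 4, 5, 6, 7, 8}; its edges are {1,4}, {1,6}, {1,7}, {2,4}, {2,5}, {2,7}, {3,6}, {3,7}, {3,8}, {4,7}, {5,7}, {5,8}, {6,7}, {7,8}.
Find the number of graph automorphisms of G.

14

Vertex 7 is the unique vertex of degree 7; the remaining 7 vertices each have degree 3 and induce a cycle, so G is the wheel on 8 vertices with hub 7. Every automorphism fixes the hub and acts on the rim 7-cycle, so Aut(G) ≅ Aut(C_7) = D_7 of order 14.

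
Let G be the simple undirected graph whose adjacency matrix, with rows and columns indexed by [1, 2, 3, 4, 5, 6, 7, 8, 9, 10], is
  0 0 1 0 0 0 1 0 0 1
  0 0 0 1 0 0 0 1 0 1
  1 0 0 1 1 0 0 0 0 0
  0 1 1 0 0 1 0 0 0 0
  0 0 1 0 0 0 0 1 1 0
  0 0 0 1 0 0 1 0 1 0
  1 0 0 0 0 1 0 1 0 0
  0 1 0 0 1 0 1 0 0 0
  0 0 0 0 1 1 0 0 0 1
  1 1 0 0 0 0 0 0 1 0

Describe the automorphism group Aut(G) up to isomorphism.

G is 3-regular on 10 vertices with no triangles and no 4-cycles (girth 5): this is the Petersen graph. Viewing the Petersen graph as the Kneser graph K(5,2) — vertices are 2-subsets of {1,…,5}, edges join disjoint pairs — its automorphisms are exactly the permutations of the 5-element set, so Aut ≅ S_5 of order 120.

the symmetric group S_5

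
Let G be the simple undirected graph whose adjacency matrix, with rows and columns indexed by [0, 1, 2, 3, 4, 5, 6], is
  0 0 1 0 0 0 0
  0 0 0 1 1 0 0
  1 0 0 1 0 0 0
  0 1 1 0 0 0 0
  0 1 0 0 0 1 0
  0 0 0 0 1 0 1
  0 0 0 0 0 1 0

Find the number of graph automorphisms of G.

The degree sequence is [1, 2, 2, 2, 2, 2, 1]; the two degree-1 vertices 0 and 6 are the ends of a path, so G = P_7. The only nontrivial automorphism of a path is the end-to-end reflection, so Aut(G) ≅ Z_2.

2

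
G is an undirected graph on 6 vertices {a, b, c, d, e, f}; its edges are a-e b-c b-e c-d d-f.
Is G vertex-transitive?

Automorphisms preserve degree, but G has vertices of degree 1 and vertices of degree 2; no automorphism maps one to the other, so G is not vertex-transitive.

No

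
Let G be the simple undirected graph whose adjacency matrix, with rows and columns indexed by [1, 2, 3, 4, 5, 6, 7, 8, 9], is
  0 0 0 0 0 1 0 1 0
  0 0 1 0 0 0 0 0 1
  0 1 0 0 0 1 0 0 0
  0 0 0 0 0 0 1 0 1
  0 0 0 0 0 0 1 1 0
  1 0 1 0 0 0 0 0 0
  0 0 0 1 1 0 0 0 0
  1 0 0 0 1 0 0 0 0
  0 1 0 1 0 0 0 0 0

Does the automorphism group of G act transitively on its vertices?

Yes

G is 2-regular and connected on 9 vertices, i.e. the cycle C_9. C_9 has 9 rotations and 9 reflections, so Aut(C_9) ≅ D_9 of order 18. Under this action every vertex can be carried to every other, so G is vertex-transitive.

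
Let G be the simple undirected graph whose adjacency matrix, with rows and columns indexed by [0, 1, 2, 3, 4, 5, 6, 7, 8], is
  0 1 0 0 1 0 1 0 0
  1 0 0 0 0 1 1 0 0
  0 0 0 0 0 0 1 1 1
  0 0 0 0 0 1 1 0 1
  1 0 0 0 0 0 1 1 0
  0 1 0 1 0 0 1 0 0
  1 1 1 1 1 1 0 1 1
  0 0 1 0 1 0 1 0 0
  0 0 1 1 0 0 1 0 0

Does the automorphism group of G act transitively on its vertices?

No

Vertex 6 is the only vertex of degree 8, so every automorphism fixes it; G is not vertex-transitive.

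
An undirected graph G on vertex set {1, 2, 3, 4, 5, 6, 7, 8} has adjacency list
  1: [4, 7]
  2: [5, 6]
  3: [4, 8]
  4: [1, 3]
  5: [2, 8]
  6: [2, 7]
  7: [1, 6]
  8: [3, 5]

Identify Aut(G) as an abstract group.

D_8

Every vertex has degree 2 and the graph is connected, so G is the 8-cycle C_8. C_8 has 8 rotations and 8 reflections, so Aut(C_8) ≅ D_8 of order 16.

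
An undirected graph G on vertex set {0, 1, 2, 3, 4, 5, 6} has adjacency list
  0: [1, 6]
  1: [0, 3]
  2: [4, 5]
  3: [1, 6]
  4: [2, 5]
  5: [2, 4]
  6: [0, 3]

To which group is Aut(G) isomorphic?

G has two connected components, {0, 1, 3, 6} and {2, 4, 5}; each is 2-regular, so G = C_4 ⊔ C_3. The components are non-isomorphic (different sizes), so Aut(G) = Aut(C_3) × Aut(C_4) = D_3 × D_4 of order 6·8 = 48.

D_3 × D_4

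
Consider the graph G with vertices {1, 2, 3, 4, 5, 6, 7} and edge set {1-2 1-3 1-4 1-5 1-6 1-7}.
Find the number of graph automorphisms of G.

720

Vertex 1 has degree 6 and every other vertex has degree 1, so G is the star K_{1,6} with centre 1. Any automorphism fixes the centre and permutes the 6 leaves freely, so Aut(G) ≅ S_6 of order 6! = 720.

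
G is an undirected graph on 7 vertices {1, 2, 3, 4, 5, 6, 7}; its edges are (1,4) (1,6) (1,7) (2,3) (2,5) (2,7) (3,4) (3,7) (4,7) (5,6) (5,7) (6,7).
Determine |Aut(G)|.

Vertex 7 is the unique vertex of degree 6; the remaining 6 vertices each have degree 3 and induce a cycle, so G is the wheel on 7 vertices with hub 7. Every automorphism fixes the hub and acts on the rim 6-cycle, so Aut(G) ≅ Aut(C_6) = D_6 of order 12.

12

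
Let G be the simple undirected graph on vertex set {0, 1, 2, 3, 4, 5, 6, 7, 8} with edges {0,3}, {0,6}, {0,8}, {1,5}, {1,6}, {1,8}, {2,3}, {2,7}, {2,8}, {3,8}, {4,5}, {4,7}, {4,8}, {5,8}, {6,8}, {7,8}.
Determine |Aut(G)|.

16

Vertex 8 is the unique vertex of degree 8; the remaining 8 vertices each have degree 3 and induce a cycle, so G is the wheel on 9 vertices with hub 8. With the hub fixed, the remaining symmetry is that of the rim cycle C_8, giving the dihedral group D_8.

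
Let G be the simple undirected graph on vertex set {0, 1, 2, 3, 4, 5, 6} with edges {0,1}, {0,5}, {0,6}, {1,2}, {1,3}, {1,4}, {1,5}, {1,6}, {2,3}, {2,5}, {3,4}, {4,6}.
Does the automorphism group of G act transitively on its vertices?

No

Vertex 1 is the only vertex of degree 6, so every automorphism fixes it; G is not vertex-transitive.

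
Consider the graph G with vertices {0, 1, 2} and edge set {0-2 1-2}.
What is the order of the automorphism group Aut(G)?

The degree sequence is [1, 1, 2]; the two degree-1 vertices 0 and 1 are the ends of a path, so G = P_3. The only nontrivial automorphism of a path is the end-to-end reflection, so Aut(G) ≅ Z_2.

2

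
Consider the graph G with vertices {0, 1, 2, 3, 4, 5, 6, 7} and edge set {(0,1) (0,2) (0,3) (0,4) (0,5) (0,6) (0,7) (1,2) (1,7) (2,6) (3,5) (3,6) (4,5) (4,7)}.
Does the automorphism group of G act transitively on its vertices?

No

Vertex 0 is the only vertex of degree 7, so every automorphism fixes it; G is not vertex-transitive.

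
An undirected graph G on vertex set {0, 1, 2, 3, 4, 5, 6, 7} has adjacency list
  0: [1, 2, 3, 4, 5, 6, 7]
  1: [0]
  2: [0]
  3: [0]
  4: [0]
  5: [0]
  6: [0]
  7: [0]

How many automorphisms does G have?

5040

Vertex 0 has degree 7 and every other vertex has degree 1, so G is the star K_{1,7} with centre 0. Any automorphism fixes the centre and permutes the 7 leaves freely, so Aut(G) ≅ S_7 of order 7! = 5040.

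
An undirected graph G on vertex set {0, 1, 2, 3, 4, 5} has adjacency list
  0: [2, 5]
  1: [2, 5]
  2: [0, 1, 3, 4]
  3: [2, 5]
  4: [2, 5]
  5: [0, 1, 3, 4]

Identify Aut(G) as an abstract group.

The vertices split by degree into {2, 5} (degree 4) and {0, 1, 3, 4} (degree 2); every edge runs between the two parts, so G is the complete bipartite graph K_{2,4}. Automorphisms preserve the bipartition setwise (since the parts differ in size) and act as S_2 × S_4 within it; |Aut| = 48.

S_2 × S_4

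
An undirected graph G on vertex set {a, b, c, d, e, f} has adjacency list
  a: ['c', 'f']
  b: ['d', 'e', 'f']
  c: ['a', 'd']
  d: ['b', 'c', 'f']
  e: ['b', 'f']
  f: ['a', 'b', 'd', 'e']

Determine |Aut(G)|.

1

The degree sequence is [2, 3, 2, 3, 2, 4]. Checking the degree-preserving permutations of the vertex set shows that none except the identity preserves every edge, so Aut(G) is trivial.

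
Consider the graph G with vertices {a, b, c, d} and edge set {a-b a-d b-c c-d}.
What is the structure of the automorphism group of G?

G is 2-regular and bipartite on 2^2 = 4 vertices with girth 4; it is the hypercube graph Q_2. The symmetry group of the 2-cube is the hyperoctahedral group B_2 = Z_2 ≀ S_2, of order 2^2·2! = 8.

D_4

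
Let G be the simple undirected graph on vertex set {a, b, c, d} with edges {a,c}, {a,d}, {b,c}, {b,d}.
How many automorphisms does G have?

G is 2-regular and connected on 4 vertices, i.e. the cycle C_4. C_4 has 4 rotations and 4 reflections, so Aut(C_4) ≅ D_4 of order 8.

8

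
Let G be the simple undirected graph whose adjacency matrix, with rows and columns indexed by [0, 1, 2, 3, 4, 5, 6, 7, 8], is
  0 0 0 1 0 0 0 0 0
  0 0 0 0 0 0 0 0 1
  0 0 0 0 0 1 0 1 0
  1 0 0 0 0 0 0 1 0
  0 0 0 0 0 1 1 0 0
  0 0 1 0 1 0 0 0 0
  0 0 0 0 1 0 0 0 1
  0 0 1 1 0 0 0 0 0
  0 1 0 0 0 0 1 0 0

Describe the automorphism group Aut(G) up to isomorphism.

Z_2

The degree sequence is [1, 1, 2, 2, 2, 2, 2, 2, 2]; the two degree-1 vertices 0 and 1 are the ends of a path, so G = P_9. A path has exactly one nontrivial symmetry — reversal — giving Aut(G) of order 2.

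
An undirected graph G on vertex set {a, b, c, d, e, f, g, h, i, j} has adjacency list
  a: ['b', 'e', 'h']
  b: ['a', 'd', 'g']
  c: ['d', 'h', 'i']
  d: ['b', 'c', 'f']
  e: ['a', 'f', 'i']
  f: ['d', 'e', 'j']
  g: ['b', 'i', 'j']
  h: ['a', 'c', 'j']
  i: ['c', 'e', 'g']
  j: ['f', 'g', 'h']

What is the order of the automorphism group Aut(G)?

G is 3-regular on 10 vertices with no triangles and no 4-cycles (girth 5): this is the Petersen graph. It is a classical fact that the Petersen graph has automorphism group S_5 (order 120), arising from its description as the Kneser graph K(5,2).

120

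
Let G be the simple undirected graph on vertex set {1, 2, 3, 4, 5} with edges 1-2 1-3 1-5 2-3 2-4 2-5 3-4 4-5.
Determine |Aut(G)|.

8

Vertex 2 is the unique vertex of degree 4; the remaining 4 vertices each have degree 3 and induce a cycle, so G is the wheel on 5 vertices with hub 2. With the hub fixed, the remaining symmetry is that of the rim cycle C_4, giving the dihedral group D_4.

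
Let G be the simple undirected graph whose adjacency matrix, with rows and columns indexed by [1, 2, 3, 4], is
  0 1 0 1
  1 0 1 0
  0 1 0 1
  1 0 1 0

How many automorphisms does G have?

G is 2-regular and bipartite on 2^2 = 4 vertices with girth 4; it is the hypercube graph Q_2. Aut(Q_2) consists of the signed permutations of the 2 coordinate axes: 2! permutations times 2^2 sign flips, so |Aut| = 2^2·2! = 8.

8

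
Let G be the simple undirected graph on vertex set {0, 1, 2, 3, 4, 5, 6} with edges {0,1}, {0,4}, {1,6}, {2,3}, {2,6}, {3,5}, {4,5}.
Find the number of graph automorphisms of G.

Every vertex has degree 2 and the graph is connected, so G is the 7-cycle C_7. C_7 has 7 rotations and 7 reflections, so Aut(C_7) ≅ D_7 of order 14.

14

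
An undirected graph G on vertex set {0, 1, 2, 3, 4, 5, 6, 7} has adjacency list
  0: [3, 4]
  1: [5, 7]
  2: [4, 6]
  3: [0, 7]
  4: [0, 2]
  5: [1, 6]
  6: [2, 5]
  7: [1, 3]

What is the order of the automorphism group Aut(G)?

G is 2-regular and connected on 8 vertices, i.e. the cycle C_8. C_8 has 8 rotations and 8 reflections, so Aut(C_8) ≅ D_8 of order 16.

16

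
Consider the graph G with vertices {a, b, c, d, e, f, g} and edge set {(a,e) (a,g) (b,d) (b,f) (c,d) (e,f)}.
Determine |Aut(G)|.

2

The degree sequence is [2, 2, 1, 2, 2, 2, 1]; the two degree-1 vertices c and g are the ends of a path, so G = P_7. A path has exactly one nontrivial symmetry — reversal — giving Aut(G) of order 2.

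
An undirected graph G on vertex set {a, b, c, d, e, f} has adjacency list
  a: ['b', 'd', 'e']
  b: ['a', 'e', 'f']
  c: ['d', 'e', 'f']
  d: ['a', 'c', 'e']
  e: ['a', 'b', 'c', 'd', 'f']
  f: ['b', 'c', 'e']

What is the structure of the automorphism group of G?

the dihedral group of order 10

Vertex e is the unique vertex of degree 5; the remaining 5 vertices each have degree 3 and induce a cycle, so G is the wheel on 6 vertices with hub e. Every automorphism fixes the hub and acts on the rim 5-cycle, so Aut(G) ≅ Aut(C_5) = D_5 of order 10.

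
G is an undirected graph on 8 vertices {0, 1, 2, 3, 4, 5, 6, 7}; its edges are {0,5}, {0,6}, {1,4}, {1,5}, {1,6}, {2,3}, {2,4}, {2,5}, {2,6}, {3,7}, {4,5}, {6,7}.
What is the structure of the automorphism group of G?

1

The degree sequence is [2, 3, 4, 2, 3, 4, 4, 2]. Checking the degree-preserving permutations of the vertex set shows that none except the identity preserves every edge, so Aut(G) is trivial.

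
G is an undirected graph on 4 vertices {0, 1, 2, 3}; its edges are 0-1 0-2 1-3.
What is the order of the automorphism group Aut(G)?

2

The degree sequence is [2, 2, 1, 1]; the two degree-1 vertices 2 and 3 are the ends of a path, so G = P_4. A path has exactly one nontrivial symmetry — reversal — giving Aut(G) of order 2.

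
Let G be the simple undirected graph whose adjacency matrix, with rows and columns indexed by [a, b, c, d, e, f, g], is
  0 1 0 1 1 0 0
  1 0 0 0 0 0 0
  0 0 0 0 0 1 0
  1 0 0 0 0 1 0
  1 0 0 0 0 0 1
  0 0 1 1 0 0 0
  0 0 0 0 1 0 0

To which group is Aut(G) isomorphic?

the trivial group

The degree sequence is [3, 1, 1, 2, 2, 2, 1]. Checking the degree-preserving permutations of the vertex set shows that none except the identity preserves every edge, so Aut(G) is trivial.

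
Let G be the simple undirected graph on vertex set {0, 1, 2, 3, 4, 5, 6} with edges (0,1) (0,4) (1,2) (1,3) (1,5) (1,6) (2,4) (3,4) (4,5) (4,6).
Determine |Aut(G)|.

The vertices split by degree into {1, 4} (degree 5) and {0, 2, 3, 5, 6} (degree 2); every edge runs between the two parts, so G is the complete bipartite graph K_{2,5}. Automorphisms preserve the bipartition setwise (since the parts differ in size) and act as S_2 × S_5 within it; |Aut| = 240.

240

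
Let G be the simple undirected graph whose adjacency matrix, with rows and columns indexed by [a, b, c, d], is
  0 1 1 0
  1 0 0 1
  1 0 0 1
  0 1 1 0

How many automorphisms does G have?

G is 2-regular and bipartite on 2^2 = 4 vertices with girth 4; it is the hypercube graph Q_2. The symmetry group of the 2-cube is the hyperoctahedral group B_2 = Z_2 ≀ S_2, of order 2^2·2! = 8.

8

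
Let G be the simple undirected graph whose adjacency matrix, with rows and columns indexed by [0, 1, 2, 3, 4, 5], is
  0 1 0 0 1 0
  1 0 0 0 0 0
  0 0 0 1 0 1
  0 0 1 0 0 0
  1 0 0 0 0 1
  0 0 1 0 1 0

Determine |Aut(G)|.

The degree sequence is [2, 1, 2, 1, 2, 2]; the two degree-1 vertices 1 and 3 are the ends of a path, so G = P_6. The only nontrivial automorphism of a path is the end-to-end reflection, so Aut(G) ≅ Z_2.

2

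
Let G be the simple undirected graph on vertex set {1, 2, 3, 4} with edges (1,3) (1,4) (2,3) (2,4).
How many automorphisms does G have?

8

G is 2-regular and bipartite on 2^2 = 4 vertices with girth 4; it is the hypercube graph Q_2. The symmetry group of the 2-cube is the hyperoctahedral group B_2 = Z_2 ≀ S_2, of order 2^2·2! = 8.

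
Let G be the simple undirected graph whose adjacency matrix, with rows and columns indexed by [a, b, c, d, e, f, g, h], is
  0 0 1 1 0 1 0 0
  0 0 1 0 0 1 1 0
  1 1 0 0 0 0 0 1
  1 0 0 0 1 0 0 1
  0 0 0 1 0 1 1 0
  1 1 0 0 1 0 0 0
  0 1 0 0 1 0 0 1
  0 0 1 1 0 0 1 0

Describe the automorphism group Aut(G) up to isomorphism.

G is 3-regular and bipartite on 2^3 = 8 vertices with girth 4; it is the hypercube graph Q_3. The symmetry group of the 3-cube is the hyperoctahedral group B_3 = Z_2 ≀ S_3, of order 2^3·3! = 48.

the hyperoctahedral group B_3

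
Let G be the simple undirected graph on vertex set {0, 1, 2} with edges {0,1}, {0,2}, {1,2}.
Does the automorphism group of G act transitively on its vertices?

Yes

Every vertex has degree 2, so G is the complete graph K_3. Any permutation of the 3 vertices preserves K_3, so Aut(K_3) = S_3 of order 3! = 6. Under this action every vertex can be carried to every other, so G is vertex-transitive.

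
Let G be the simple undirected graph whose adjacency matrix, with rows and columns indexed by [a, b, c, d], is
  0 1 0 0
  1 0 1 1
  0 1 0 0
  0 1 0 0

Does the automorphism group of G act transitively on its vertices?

Vertex b is the only vertex of degree 3, so every automorphism fixes it; G is not vertex-transitive.

No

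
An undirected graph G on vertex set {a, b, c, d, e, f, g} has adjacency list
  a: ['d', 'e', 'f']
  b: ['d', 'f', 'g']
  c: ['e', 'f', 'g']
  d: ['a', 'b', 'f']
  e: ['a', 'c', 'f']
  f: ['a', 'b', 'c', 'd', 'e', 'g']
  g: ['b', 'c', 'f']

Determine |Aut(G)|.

Vertex f is the unique vertex of degree 6; the remaining 6 vertices each have degree 3 and induce a cycle, so G is the wheel on 7 vertices with hub f. With the hub fixed, the remaining symmetry is that of the rim cycle C_6, giving the dihedral group D_6.

12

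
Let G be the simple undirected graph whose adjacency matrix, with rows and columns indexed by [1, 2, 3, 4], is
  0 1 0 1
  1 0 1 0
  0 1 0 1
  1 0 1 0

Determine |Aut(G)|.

Every vertex has degree 2 and the graph is connected, so G is the 4-cycle C_4. C_4 has 4 rotations and 4 reflections, so Aut(C_4) ≅ D_4 of order 8.

8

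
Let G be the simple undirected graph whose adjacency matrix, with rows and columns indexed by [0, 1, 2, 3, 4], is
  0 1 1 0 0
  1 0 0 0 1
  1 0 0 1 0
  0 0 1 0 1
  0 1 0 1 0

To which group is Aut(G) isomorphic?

Every vertex has degree 2 and the graph is connected, so G is the 5-cycle C_5. C_5 has 5 rotations and 5 reflections, so Aut(C_5) ≅ D_5 of order 10.

the dihedral group of order 10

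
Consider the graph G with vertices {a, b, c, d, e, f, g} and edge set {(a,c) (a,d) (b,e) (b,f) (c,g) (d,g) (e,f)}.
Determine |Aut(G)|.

G has two connected components, {a, c, d, g} and {b, e, f}; each is 2-regular, so G = C_4 ⊔ C_3. The components are non-isomorphic (different sizes), so Aut(G) = Aut(C_4) × Aut(C_3) = D_4 × D_3 of order 8·6 = 48.

48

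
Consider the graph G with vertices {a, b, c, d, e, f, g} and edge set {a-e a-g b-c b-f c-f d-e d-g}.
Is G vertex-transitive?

No

G has two connected components, {a, d, e, g} and {b, c, f}; each is 2-regular, so G = C_4 ⊔ C_3. The orbit of a under Aut(G) is {a, d, e, g}, which does not contain b, so G is not vertex-transitive.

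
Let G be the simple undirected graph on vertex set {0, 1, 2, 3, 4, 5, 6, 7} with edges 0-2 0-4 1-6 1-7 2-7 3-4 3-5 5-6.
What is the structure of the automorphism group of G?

G is 2-regular and connected on 8 vertices, i.e. the cycle C_8. The automorphisms of the 8-cycle are exactly the symmetries of a regular 8-gon: the dihedral group D_8, |D_8| = 16.

the dihedral group of order 16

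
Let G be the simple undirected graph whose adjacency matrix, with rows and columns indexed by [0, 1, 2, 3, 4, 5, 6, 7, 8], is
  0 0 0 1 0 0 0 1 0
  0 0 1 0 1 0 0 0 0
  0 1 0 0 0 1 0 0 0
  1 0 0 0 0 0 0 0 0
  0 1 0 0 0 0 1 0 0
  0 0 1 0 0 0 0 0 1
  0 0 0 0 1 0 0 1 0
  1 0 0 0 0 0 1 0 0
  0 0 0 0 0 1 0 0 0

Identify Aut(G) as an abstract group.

The degree sequence is [2, 2, 2, 1, 2, 2, 2, 2, 1]; the two degree-1 vertices 3 and 8 are the ends of a path, so G = P_9. A path has exactly one nontrivial symmetry — reversal — giving Aut(G) of order 2.

the cyclic group of order 2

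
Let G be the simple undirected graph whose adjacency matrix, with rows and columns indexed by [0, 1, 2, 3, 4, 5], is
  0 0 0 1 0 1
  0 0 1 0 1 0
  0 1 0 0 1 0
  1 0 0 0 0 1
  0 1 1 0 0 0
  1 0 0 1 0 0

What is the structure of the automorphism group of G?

G has two connected components, {1, 2, 4} and {0, 3, 5}; each is 2-regular, so G = C_3 ⊔ C_3. With two isomorphic components, Aut(G) = Aut(C_3) ≀ S_2 = (D_3 × D_3) ⋊ Z_2: permute each cycle by D_3, then optionally swap the two cycles. Order 2·(2·3)² = 72.

(D_3 × D_3) ⋊ Z_2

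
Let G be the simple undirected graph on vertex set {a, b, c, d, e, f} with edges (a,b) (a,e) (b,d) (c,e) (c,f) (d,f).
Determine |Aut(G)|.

G is 2-regular and connected on 6 vertices, i.e. the cycle C_6. C_6 has 6 rotations and 6 reflections, so Aut(C_6) ≅ D_6 of order 12.

12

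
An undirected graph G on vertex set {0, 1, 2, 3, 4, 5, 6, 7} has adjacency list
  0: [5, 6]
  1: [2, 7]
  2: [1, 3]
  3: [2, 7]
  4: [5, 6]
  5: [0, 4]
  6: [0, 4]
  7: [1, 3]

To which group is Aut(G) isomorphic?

(D_4 × D_4) ⋊ Z_2

G has two connected components, {1, 2, 3, 7} and {0, 4, 5, 6}; each is 2-regular, so G = C_4 ⊔ C_4. With two isomorphic components, Aut(G) = Aut(C_4) ≀ S_2 = (D_4 × D_4) ⋊ Z_2: permute each cycle by D_4, then optionally swap the two cycles. Order 2·(2·4)² = 128.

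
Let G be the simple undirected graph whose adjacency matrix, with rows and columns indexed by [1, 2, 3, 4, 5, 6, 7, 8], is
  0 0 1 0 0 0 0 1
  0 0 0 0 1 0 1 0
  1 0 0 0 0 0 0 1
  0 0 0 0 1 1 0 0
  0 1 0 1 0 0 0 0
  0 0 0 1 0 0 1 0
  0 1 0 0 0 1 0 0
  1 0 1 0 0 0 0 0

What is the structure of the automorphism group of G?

G has two connected components, {2, 4, 5, 6, 7} and {1, 3, 8}; each is 2-regular, so G = C_5 ⊔ C_3. The components are non-isomorphic (different sizes), so Aut(G) = Aut(C_5) × Aut(C_3) = D_5 × D_3 of order 10·6 = 60.

D_5 × D_3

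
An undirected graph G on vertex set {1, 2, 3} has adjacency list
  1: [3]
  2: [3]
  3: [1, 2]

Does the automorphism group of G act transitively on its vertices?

Vertex 3 is the only vertex of degree 2, so every automorphism fixes it; G is not vertex-transitive.

No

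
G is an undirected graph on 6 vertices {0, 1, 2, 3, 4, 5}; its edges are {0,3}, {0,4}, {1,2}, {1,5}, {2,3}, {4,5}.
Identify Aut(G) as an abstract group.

D_6

G is 2-regular and connected on 6 vertices, i.e. the cycle C_6. C_6 has 6 rotations and 6 reflections, so Aut(C_6) ≅ D_6 of order 12.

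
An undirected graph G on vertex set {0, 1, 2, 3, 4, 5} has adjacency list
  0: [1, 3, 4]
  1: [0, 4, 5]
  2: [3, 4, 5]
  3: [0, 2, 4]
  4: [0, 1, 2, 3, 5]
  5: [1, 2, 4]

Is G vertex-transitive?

No

Vertex 4 is the only vertex of degree 5, so every automorphism fixes it; G is not vertex-transitive.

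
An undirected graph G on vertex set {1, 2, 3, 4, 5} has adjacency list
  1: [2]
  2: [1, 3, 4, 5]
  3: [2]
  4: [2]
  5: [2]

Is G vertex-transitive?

No

Vertex 2 is the only vertex of degree 4, so every automorphism fixes it; G is not vertex-transitive.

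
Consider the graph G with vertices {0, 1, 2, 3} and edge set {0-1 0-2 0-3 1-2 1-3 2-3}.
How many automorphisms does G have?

All 4 vertices are pairwise adjacent: G = K_4. Any permutation of the 4 vertices preserves K_4, so Aut(K_4) = S_4 of order 4! = 24.

24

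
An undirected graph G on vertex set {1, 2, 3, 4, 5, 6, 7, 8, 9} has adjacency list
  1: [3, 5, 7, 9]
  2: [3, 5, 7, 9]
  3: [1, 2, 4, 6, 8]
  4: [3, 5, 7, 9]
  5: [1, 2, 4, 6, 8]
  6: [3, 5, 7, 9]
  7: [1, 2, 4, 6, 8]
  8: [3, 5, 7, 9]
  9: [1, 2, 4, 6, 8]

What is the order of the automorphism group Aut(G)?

The vertices split by degree into {3, 5, 7, 9} (degree 5) and {1, 2, 4, 6, 8} (degree 4); every edge runs between the two parts, so G is the complete bipartite graph K_{4,5}. The parts have unequal sizes, so no automorphism swaps them; each part is permuted independently, giving S_4 × S_5 of order 4!·5! = 2880.

2880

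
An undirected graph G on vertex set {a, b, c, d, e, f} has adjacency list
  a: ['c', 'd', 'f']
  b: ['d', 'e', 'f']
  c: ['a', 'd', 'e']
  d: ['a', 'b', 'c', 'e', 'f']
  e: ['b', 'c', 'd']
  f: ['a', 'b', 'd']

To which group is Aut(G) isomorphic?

the dihedral group of order 10

Vertex d is the unique vertex of degree 5; the remaining 5 vertices each have degree 3 and induce a cycle, so G is the wheel on 6 vertices with hub d. Every automorphism fixes the hub and acts on the rim 5-cycle, so Aut(G) ≅ Aut(C_5) = D_5 of order 10.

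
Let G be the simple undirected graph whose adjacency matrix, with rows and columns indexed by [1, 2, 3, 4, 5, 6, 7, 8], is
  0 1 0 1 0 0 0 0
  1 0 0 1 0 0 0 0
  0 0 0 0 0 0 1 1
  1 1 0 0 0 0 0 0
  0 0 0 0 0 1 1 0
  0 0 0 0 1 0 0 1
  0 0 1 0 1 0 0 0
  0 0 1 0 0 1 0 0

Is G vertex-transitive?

No

G has two connected components, {3, 5, 6, 7, 8} and {1, 2, 4}; each is 2-regular, so G = C_5 ⊔ C_3. The orbit of 1 under Aut(G) is {1, 2, 4}, which does not contain 3, so G is not vertex-transitive.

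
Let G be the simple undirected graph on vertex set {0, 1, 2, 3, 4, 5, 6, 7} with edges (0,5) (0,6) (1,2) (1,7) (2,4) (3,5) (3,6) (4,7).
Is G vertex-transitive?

G has two connected components, {0, 3, 5, 6} and {1, 2, 4, 7}; each is 2-regular, so G = C_4 ⊔ C_4. Aut of a disjoint union of two copies of C_4 is the wreath product D_4 ≀ Z_2, of order 2·8² = 128. Under this action every vertex can be carried to every other, so G is vertex-transitive.

Yes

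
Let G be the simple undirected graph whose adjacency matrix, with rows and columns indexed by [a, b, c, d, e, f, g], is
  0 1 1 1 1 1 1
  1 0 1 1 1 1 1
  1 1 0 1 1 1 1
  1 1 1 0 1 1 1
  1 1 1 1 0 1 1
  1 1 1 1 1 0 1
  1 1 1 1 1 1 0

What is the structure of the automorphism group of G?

the symmetric group on 7 letters

All 7 vertices are pairwise adjacent: G = K_7. Every bijection on the vertex set is an automorphism of K_7; hence Aut(K_7) ≅ S_7, order 5040.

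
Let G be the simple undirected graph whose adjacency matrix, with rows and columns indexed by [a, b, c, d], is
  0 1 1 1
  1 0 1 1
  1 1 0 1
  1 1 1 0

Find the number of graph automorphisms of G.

All 4 vertices are pairwise adjacent: G = K_4. Every bijection on the vertex set is an automorphism of K_4; hence Aut(K_4) ≅ S_4, order 24.

24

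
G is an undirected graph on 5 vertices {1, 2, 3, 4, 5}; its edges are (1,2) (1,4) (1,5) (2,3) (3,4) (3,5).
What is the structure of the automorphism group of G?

S_2 × S_3

The vertices split by degree into {1, 3} (degree 3) and {2, 4, 5} (degree 2); every edge runs between the two parts, so G is the complete bipartite graph K_{2,3}. The parts have unequal sizes, so no automorphism swaps them; each part is permuted independently, giving S_2 × S_3 of order 2!·3! = 12.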